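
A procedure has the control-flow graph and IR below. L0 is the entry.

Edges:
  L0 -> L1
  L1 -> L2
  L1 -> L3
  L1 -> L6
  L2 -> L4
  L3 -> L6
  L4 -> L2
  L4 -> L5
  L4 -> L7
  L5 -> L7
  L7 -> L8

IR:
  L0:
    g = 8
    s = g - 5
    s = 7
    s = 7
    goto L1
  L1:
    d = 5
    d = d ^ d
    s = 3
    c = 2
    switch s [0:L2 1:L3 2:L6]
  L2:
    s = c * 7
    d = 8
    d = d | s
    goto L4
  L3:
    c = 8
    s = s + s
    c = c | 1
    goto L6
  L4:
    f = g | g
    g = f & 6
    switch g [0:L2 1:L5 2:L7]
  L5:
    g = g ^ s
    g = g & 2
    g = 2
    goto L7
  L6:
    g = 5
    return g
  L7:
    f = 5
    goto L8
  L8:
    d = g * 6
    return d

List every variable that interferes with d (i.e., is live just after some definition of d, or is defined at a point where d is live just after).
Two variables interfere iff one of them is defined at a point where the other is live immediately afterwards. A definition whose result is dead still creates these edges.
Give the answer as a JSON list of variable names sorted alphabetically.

Block summaries:
  L0: def={g,s} ue=∅
  L1: def={c,d,s} ue=∅
  L2: def={d,s} ue={c}
  L3: def={c,s} ue={s}
  L4: def={f,g} ue={g}
  L5: def={g} ue={g,s}
  L6: def={g} ue=∅
  L7: def={f} ue=∅
  L8: def={d} ue={g}

Backward fixpoint:
  live L0: ∅→{g}
  live L1: {g}→{c,g,s}
  live L2: {c,g}→{c,g,s}
  live L3: {s}→∅
  live L4: {c,g,s}→{c,g,s}
  live L5: {g,s}→{g}
  live L6: ∅→∅
  live L7: {g}→{g}
  live L8: {g}→∅

Interfere edges:
  c: {d,f,g,s}
  d: {c,g,s}
  f: {c,g,s}
  g: {c,d,f,s}
  s: {c,d,f,g}

N(d) = ["c", "g", "s"]

Answer: ["c", "g", "s"]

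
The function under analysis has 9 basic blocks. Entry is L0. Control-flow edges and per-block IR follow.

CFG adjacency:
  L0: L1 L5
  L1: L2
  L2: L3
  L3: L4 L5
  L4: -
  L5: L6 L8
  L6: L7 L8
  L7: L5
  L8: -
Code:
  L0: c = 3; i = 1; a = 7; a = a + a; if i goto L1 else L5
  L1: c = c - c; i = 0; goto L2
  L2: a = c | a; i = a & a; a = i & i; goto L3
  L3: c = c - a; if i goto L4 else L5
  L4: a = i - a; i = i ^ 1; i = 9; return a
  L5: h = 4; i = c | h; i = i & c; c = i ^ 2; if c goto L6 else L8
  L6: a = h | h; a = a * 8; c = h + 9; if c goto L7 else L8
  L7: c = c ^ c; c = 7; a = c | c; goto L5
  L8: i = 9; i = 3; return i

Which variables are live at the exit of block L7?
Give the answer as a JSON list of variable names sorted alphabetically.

def/use:
  L0 def {a,c,i} use ∅
  L1 def {c,i} use {c}
  L2 def {a,i} use {a,c}
  L3 def {c} use {a,c,i}
  L4 def {a,i} use {a,i}
  L5 def {c,h,i} use {c}
  L6 def {a,c} use {h}
  L7 def {a,c} use {c}
  L8 def {i} use ∅

Liveness:
  L0 li=∅ lo={a,c}
  L1 li={a,c} lo={a,c}
  L2 li={a,c} lo={a,c,i}
  L3 li={a,c,i} lo={a,c,i}
  L4 li={a,i} lo=∅
  L5 li={c} lo={h}
  L6 li={h} lo={c}
  L7 li={c} lo={c}
  L8 li=∅ lo=∅

live-out(L7) = ["c"]

Answer: ["c"]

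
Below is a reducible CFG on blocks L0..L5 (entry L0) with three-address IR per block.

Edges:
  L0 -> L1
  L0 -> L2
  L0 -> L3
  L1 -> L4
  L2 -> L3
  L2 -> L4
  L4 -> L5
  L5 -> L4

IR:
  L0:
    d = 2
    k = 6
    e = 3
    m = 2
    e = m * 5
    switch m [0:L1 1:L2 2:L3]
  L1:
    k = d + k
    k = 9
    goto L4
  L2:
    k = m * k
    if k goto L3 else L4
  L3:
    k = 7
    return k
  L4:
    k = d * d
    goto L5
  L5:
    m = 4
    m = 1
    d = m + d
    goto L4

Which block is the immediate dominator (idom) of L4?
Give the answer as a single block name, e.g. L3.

Answer: L0

Working:
idom tree: L1←L0 L2←L0 L3←L0 L4←L0 L5←L4
Dom∩ at merges:
  L3: preds {L0,L2}: {L0} ∩ {L0,L2} = {L0}; idom=L0
  L4: preds {L1,L2,L5}: {L0,L1} ∩ {L0,L2} ∩ {L0,L4,L5} = {L0}; idom=L0

idom(L4) = L0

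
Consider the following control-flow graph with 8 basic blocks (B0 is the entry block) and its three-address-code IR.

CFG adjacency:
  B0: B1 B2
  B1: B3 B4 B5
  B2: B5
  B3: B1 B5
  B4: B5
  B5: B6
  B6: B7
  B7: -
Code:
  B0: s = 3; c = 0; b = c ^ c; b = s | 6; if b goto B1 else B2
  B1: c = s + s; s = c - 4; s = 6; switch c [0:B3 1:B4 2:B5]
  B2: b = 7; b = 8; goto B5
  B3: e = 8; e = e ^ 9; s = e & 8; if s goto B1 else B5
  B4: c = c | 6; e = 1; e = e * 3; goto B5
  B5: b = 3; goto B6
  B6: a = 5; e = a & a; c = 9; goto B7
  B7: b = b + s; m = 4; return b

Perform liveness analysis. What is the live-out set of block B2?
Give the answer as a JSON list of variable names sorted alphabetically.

Answer: ["s"]

Working:
Per-block:
  B0: def={b,c,s} ue=∅
  B1: def={c,s} ue={s}
  B2: def={b} ue=∅
  B3: def={e,s} ue=∅
  B4: def={c,e} ue={c}
  B5: def={b} ue=∅
  B6: def={a,c,e} ue=∅
  B7: def={b,m} ue={b,s}

Backward fixpoint:
  B0: in=∅ out={s}
  B1: in={s} out={c,s}
  B2: in={s} out={s}
  B3: in=∅ out={s}
  B4: in={c,s} out={s}
  B5: in={s} out={b,s}
  B6: in={b,s} out={b,s}
  B7: in={b,s} out=∅

live-out(B2) = ["s"]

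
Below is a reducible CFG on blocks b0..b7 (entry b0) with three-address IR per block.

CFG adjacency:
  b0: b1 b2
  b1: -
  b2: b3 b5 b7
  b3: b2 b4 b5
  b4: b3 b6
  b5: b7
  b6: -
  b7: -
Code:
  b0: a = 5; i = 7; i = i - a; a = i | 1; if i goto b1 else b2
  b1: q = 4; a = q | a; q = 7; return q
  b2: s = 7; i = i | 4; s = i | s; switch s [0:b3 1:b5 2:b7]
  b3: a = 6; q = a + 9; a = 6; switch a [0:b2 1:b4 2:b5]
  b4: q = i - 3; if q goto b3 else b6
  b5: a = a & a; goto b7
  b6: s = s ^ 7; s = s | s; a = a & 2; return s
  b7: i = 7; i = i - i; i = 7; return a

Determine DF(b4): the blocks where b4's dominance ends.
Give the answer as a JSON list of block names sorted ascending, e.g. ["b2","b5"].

idom tree: b1←b0 b2←b0 b3←b2 b4←b3 b5←b2 b6←b4 b7←b2
Dom∩ at merges:
  b2: preds {b0,b3}: {b0} ∩ {b0,b2,b3} = {b0}; idom=b0
  b3: preds {b2,b4}: {b0,b2} ∩ {b0,b2,b3,b4} = {b0,b2}; idom=b2
  b5: preds {b2,b3}: {b0,b2} ∩ {b0,b2,b3} = {b0,b2}; idom=b2
  b7: preds {b2,b5}: {b0,b2} ∩ {b0,b2,b5} = {b0,b2}; idom=b2

Frontier:
  join b2 pred b0: · stop@b0
  join b2 pred b3: b3→b2 stop@b0
  join b3 pred b2: · stop@b2
  join b3 pred b4: b4→b3 stop@b2
  join b5 pred b2: · stop@b2
  join b5 pred b3: b3 stop@b2
  join b7 pred b2: · stop@b2
  join b7 pred b5: b5 stop@b2
  b0 → ∅
  b1 → ∅
  b2 → {b2}
  b3 → {b2,b3,b5}
  b4 → {b3}
  b5 → {b7}
  b6 → ∅
  b7 → ∅

DF(b4) = ["b3"]

Answer: ["b3"]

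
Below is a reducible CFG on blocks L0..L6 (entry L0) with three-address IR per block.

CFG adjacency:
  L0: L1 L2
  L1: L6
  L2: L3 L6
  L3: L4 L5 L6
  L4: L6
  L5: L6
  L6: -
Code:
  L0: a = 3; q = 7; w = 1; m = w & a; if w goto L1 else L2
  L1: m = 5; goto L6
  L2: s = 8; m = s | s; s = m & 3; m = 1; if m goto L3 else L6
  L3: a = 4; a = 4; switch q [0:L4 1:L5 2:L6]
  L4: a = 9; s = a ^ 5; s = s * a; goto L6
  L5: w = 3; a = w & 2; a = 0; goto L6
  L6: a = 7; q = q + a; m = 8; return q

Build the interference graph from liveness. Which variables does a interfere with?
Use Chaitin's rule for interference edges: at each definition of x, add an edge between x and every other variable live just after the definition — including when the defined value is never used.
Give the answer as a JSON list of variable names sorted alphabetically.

def/use:
  L0: {a,m,q,w} / ∅
  L1: {m} / ∅
  L2: {m,s} / ∅
  L3: {a} / {q}
  L4: {a,s} / ∅
  L5: {a,w} / ∅
  L6: {a,m,q} / {q}

Live sets:
  L0 li=∅ lo={q}
  L1 li={q} lo={q}
  L2 li={q} lo={q}
  L3 li={q} lo={q}
  L4 li={q} lo={q}
  L5 li={q} lo={q}
  L6 li={q} lo=∅

Interference:
  a: {q,s,w}
  m: {q,w}
  q: {a,m,s,w}
  s: {a,q}
  w: {a,m,q}

N(a) = ["q", "s", "w"]

Answer: ["q", "s", "w"]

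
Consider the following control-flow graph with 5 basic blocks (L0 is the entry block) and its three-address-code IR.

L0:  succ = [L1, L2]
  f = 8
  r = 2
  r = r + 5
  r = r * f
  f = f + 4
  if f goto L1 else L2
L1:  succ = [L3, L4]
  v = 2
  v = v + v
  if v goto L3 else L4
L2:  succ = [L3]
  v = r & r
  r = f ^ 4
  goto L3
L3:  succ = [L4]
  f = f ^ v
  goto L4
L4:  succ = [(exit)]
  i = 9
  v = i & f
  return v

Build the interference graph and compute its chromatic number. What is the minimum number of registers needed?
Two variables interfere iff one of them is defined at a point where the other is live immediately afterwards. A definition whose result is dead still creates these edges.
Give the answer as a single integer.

Answer: 3

Derivation:
def/use:
  L0 def {f,r} use ∅
  L1 def {v} use ∅
  L2 def {r,v} use {f,r}
  L3 def {f} use {f,v}
  L4 def {i,v} use {f}

Backward fixpoint:
  live L0: ∅→{f,r}
  live L1: {f}→{f,v}
  live L2: {f,r}→{f,v}
  live L3: {f,v}→{f}
  live L4: {f}→∅

Interference:
  f: {i,r,v}
  i: {f}
  r: {f,v}
  v: {f,r}

Registers:
  {f,r,v} pairwise interfere (3-clique) ⇒ χ ≥ 3
  3-colouring: R0={f}  R1={i,r}  R2={v}
  χ = 3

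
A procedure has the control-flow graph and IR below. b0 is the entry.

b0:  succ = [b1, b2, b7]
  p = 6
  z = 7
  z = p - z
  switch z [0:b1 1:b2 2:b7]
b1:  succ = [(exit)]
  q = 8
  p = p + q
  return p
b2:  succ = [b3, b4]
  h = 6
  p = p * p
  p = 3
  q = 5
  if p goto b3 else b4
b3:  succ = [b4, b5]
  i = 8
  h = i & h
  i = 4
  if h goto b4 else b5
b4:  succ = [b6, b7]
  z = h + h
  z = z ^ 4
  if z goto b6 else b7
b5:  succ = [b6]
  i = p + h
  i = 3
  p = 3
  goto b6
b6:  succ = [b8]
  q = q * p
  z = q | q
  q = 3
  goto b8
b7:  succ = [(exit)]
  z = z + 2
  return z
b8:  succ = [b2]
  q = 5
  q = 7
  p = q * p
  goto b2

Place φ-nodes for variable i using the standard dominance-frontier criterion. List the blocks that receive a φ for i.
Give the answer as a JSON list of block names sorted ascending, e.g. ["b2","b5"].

Answer: ["b2", "b4", "b6", "b7"]

Derivation:
idom tree: b1←b0 b2←b0 b3←b2 b4←b2 b5←b3 b6←b2 b7←b0 b8←b6
Dom at joins:
  b2: preds {b0,b8}: {b0} ∩ {b0,b2,b6,b8} = {b0}; idom=b0
  b4: preds {b2,b3}: {b0,b2} ∩ {b0,b2,b3} = {b0,b2}; idom=b2
  b6: preds {b4,b5}: {b0,b2,b4} ∩ {b0,b2,b3,b5} = {b0,b2}; idom=b2
  b7: preds {b0,b4}: {b0} ∩ {b0,b2,b4} = {b0}; idom=b0

Frontier:
  join b2 pred b0: · stop@b0
  join b2 pred b8: b8→b6→b2 stop@b0
  join b4 pred b2: · stop@b2
  join b4 pred b3: b3 stop@b2
  join b6 pred b4: b4 stop@b2
  join b6 pred b5: b5→b3 stop@b2
  join b7 pred b0: · stop@b0
  join b7 pred b4: b4→b2 stop@b0
  b0 → ∅
  b1 → ∅
  b2 → {b2,b7}
  b3 → {b4,b6}
  b4 → {b6,b7}
  b5 → {b6}
  b6 → {b2}
  b7 → ∅
  b8 → {b2}

φ for i: defs {b3,b5}
  DF⁺ = {b2,b4,b6,b7}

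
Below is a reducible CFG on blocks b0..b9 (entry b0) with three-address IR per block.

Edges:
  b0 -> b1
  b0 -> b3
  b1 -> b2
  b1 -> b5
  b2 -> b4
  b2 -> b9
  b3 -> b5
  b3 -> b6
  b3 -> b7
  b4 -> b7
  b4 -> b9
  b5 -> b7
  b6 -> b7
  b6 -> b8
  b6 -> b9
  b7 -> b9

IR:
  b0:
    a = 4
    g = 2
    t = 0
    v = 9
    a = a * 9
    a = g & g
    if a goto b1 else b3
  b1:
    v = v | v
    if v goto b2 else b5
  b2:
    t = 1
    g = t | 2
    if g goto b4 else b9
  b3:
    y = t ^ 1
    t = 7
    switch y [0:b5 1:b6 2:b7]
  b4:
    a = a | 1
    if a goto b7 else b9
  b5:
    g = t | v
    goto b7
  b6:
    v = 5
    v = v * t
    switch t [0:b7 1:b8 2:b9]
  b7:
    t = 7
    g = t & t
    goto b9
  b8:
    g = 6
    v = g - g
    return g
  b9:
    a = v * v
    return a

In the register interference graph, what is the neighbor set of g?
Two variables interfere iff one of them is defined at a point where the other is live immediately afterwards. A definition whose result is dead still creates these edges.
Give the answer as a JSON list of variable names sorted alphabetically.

Answer: ["a", "t", "v"]

Working:
Block summaries:
  b0: {a,g,t,v} / ∅
  b1: {v} / {v}
  b2: {g,t} / ∅
  b3: {t,y} / {t}
  b4: {a} / {a}
  b5: {g} / {t,v}
  b6: {v} / {t}
  b7: {g,t} / ∅
  b8: {g,v} / ∅
  b9: {a} / {v}

Backward fixpoint:
  live b0: ∅→{a,t,v}
  live b1: {a,t,v}→{a,t,v}
  live b2: {a,v}→{a,v}
  live b3: {t,v}→{t,v}
  live b4: {a,v}→{v}
  live b5: {t,v}→{v}
  live b6: {t}→{v}
  live b7: {v}→{v}
  live b8: ∅→∅
  live b9: {v}→∅

Interfere edges:
  a↔{g,t,v}
  g↔{a,t,v}
  t↔{a,g,v,y}
  v↔{a,g,t,y}
  y↔{t,v}

N(g) = ["a", "t", "v"]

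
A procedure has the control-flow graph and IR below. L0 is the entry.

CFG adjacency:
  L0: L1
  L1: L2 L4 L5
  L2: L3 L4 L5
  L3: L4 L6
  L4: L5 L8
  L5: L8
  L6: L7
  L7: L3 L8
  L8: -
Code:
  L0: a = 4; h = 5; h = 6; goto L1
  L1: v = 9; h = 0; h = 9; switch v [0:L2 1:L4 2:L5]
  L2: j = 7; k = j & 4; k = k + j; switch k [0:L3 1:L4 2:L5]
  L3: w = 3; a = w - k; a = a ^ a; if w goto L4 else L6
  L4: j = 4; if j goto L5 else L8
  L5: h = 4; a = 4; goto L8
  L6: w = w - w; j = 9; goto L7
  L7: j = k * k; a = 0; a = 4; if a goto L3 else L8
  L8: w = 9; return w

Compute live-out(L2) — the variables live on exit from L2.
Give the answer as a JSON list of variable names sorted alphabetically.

Per-block:
  L0: def={a,h} ue=∅
  L1: def={h,v} ue=∅
  L2: def={j,k} ue=∅
  L3: def={a,w} ue={k}
  L4: def={j} ue=∅
  L5: def={a,h} ue=∅
  L6: def={j,w} ue={w}
  L7: def={a,j} ue={k}
  L8: def={w} ue=∅

Liveness:
  L0: in=∅ out=∅
  L1: in=∅ out=∅
  L2: in=∅ out={k}
  L3: in={k} out={k,w}
  L4: in=∅ out=∅
  L5: in=∅ out=∅
  L6: in={k,w} out={k}
  L7: in={k} out={k}
  L8: in=∅ out=∅

live-out(L2) = ["k"]

Answer: ["k"]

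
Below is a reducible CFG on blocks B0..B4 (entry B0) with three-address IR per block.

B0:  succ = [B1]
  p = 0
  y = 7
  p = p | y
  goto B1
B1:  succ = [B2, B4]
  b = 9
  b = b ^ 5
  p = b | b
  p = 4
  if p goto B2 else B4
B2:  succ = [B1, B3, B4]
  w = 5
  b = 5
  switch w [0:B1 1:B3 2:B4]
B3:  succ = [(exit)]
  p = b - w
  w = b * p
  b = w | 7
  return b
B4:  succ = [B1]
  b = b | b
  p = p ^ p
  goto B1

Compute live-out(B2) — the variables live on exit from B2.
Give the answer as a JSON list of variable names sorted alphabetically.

def/use:
  B0 def {p,y} use ∅
  B1 def {b,p} use ∅
  B2 def {b,w} use ∅
  B3 def {b,p,w} use {b,w}
  B4 def {b,p} use {b,p}

Liveness:
  B0 li=∅ lo=∅
  B1 li=∅ lo={b,p}
  B2 li={p} lo={b,p,w}
  B3 li={b,w} lo=∅
  B4 li={b,p} lo=∅

live-out(B2) = ["b", "p", "w"]

Answer: ["b", "p", "w"]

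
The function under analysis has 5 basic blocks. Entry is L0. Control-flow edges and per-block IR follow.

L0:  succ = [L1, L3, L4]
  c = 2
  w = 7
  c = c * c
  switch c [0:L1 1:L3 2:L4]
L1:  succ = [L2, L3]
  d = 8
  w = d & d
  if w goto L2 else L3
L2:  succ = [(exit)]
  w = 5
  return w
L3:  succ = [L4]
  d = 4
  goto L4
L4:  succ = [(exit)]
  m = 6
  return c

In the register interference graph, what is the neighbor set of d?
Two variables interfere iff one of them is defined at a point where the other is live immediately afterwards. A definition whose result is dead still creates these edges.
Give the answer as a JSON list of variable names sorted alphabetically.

Answer: ["c"]

Derivation:
Per-block:
  L0: def={c,w} ue=∅
  L1: def={d,w} ue=∅
  L2: def={w} ue=∅
  L3: def={d} ue=∅
  L4: def={m} ue={c}

Live sets:
  L0 li=∅ lo={c}
  L1 li={c} lo={c}
  L2 li=∅ lo=∅
  L3 li={c} lo={c}
  L4 li={c} lo=∅

Conflict graph:
  c: {d,m,w}
  d: {c}
  m: {c}
  w: {c}

N(d) = ["c"]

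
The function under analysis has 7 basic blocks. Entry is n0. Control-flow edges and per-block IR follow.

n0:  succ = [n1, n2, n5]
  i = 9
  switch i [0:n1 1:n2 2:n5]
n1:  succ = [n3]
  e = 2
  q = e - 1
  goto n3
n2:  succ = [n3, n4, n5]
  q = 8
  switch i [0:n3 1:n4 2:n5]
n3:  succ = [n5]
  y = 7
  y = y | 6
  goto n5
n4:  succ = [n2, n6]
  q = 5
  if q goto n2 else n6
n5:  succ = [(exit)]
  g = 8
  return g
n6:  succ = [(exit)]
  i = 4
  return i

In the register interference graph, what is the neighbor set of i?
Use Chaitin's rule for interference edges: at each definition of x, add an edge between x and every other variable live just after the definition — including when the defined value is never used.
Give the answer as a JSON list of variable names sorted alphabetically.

Block summaries:
  n0: {i} / ∅
  n1: {e,q} / ∅
  n2: {q} / {i}
  n3: {y} / ∅
  n4: {q} / ∅
  n5: {g} / ∅
  n6: {i} / ∅

Live sets:
  n0: in=∅ out={i}
  n1: in=∅ out=∅
  n2: in={i} out={i}
  n3: in=∅ out=∅
  n4: in={i} out={i}
  n5: in=∅ out=∅
  n6: in=∅ out=∅

Conflict graph:
  e↔∅
  g↔∅
  i↔{q}
  q↔{i}
  y↔∅

N(i) = ["q"]

Answer: ["q"]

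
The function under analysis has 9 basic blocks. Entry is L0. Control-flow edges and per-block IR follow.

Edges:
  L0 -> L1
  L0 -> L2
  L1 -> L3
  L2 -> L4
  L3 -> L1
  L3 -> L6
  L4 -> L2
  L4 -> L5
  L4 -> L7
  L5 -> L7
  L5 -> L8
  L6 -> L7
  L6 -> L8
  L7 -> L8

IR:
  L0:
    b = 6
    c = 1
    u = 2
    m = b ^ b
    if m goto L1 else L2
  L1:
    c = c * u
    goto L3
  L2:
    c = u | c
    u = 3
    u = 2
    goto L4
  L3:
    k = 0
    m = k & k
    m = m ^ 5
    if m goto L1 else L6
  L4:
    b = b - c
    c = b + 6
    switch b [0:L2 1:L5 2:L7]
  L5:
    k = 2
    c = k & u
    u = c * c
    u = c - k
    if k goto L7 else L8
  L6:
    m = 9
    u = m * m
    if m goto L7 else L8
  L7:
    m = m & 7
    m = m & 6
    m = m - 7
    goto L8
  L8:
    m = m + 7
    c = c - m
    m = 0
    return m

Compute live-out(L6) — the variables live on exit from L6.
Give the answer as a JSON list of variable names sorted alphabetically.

Answer: ["c", "m"]

Derivation:
Block summaries:
  L0 def {b,c,m,u} use ∅
  L1 def {c} use {c,u}
  L2 def {c,u} use {c,u}
  L3 def {k,m} use ∅
  L4 def {b,c} use {b,c}
  L5 def {c,k,u} use {u}
  L6 def {m,u} use ∅
  L7 def {m} use {m}
  L8 def {c,m} use {c,m}

Liveness:
  L0: in=∅ out={b,c,m,u}
  L1: in={c,u} out={c,u}
  L2: in={b,c,m,u} out={b,c,m,u}
  L3: in={c,u} out={c,u}
  L4: in={b,c,m,u} out={b,c,m,u}
  L5: in={m,u} out={c,m}
  L6: in={c} out={c,m}
  L7: in={c,m} out={c,m}
  L8: in={c,m} out=∅

live-out(L6) = ["c", "m"]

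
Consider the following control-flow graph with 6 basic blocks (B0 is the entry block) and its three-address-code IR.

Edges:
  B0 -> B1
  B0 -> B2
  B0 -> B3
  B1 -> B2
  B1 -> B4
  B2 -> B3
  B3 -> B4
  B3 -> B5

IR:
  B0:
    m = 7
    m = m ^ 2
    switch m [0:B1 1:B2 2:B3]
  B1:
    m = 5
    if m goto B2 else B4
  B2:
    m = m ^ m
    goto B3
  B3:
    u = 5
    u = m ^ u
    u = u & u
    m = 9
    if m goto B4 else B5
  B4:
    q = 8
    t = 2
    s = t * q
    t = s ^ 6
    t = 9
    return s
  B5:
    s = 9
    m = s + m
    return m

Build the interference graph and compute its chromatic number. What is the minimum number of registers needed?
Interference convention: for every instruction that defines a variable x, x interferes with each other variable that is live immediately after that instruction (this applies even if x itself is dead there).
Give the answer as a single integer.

Block summaries:
  B0: {m} / ∅
  B1: {m} / ∅
  B2: {m} / {m}
  B3: {m,u} / {m}
  B4: {q,s,t} / ∅
  B5: {m,s} / {m}

Backward fixpoint:
  B0: in=∅ out={m}
  B1: in=∅ out={m}
  B2: in={m} out={m}
  B3: in={m} out={m}
  B4: in=∅ out=∅
  B5: in={m} out=∅

Conflict graph:
  m↔{s,u}
  q↔{t}
  s↔{m,t}
  t↔{q,s}
  u↔{m}

Chromatic number:
  clique {m,s} ⇒ need ≥ 2
  assign m→c0 q→c1 s→c1 t→c0 u→c1 — no edge inside a register ⇒ χ ≤ 2
  χ = 2

Answer: 2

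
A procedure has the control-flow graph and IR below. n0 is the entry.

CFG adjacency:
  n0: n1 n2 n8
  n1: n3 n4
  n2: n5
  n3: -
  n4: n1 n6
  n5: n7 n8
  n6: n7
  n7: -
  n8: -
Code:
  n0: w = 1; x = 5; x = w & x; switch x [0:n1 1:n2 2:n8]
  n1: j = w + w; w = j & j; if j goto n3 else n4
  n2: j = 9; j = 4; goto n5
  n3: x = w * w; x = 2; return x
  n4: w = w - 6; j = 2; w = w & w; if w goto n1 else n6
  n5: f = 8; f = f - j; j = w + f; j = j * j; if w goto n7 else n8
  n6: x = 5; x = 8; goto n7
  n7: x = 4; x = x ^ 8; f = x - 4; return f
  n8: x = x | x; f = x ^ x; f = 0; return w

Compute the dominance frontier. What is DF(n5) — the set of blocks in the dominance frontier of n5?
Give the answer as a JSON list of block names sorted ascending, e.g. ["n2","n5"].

Answer: ["n7", "n8"]

Derivation:
idom tree: n1←n0 n2←n0 n3←n1 n4←n1 n5←n2 n6←n4 n7←n0 n8←n0
Dom at joins:
  n1: preds {n0,n4}: {n0} ∩ {n0,n1,n4} = {n0}; idom=n0
  n7: preds {n5,n6}: {n0,n2,n5} ∩ {n0,n1,n4,n6} = {n0}; idom=n0
  n8: preds {n0,n5}: {n0} ∩ {n0,n2,n5} = {n0}; idom=n0

Frontier:
  join n1 pred n0: · stop@n0
  join n1 pred n4: n4→n1 stop@n0
  join n7 pred n5: n5→n2 stop@n0
  join n7 pred n6: n6→n4→n1 stop@n0
  join n8 pred n0: · stop@n0
  join n8 pred n5: n5→n2 stop@n0
  n0: DF=∅
  n1: DF={n1,n7}
  n2: DF={n7,n8}
  n3: DF=∅
  n4: DF={n1,n7}
  n5: DF={n7,n8}
  n6: DF={n7}
  n7: DF=∅
  n8: DF=∅

DF(n5) = ["n7", "n8"]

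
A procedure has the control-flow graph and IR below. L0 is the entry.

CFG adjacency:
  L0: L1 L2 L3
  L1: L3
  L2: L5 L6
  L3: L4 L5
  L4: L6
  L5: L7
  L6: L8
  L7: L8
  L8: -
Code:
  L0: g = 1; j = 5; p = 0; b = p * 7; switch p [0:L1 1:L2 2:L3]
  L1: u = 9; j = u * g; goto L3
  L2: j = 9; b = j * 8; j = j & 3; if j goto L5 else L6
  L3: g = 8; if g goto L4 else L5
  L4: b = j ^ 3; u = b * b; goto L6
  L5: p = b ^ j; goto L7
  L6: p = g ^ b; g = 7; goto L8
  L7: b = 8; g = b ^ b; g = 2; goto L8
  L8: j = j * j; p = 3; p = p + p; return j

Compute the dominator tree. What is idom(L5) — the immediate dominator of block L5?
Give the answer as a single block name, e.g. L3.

idom tree: L1←L0 L2←L0 L3←L0 L4←L3 L5←L0 L6←L0 L7←L5 L8←L0
Dom∩ at merges:
  L3: preds {L0,L1}: {L0} ∩ {L0,L1} = {L0}; idom=L0
  L5: preds {L2,L3}: {L0,L2} ∩ {L0,L3} = {L0}; idom=L0
  L6: preds {L2,L4}: {L0,L2} ∩ {L0,L3,L4} = {L0}; idom=L0
  L8: preds {L6,L7}: {L0,L6} ∩ {L0,L5,L7} = {L0}; idom=L0

idom(L5) = L0

Answer: L0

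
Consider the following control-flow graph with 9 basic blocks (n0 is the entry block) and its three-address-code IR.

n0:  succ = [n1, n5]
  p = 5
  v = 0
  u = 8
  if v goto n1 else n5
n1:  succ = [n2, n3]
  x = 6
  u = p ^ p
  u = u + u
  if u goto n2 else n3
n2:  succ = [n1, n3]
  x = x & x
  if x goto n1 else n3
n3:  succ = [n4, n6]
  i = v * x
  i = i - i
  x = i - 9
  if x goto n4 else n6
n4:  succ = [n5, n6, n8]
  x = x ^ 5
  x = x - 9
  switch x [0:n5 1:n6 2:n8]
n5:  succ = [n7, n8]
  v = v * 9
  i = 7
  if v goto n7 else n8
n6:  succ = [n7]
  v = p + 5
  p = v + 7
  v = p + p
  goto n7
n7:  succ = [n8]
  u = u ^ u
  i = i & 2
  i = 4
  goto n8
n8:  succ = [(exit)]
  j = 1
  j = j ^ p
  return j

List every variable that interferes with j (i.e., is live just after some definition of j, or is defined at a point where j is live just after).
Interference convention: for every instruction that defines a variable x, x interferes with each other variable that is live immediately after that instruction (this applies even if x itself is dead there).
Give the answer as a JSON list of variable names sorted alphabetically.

Answer: ["p"]

Derivation:
Per-block:
  n0: {p,u,v} / ∅
  n1: {u,x} / {p}
  n2: {x} / {x}
  n3: {i,x} / {v,x}
  n4: {x} / {x}
  n5: {i,v} / {v}
  n6: {p,v} / {p}
  n7: {i,u} / {i,u}
  n8: {j} / {p}

Liveness:
  live n0: ∅→{p,u,v}
  live n1: {p,v}→{p,u,v,x}
  live n2: {p,u,v,x}→{p,u,v,x}
  live n3: {p,u,v,x}→{i,p,u,v,x}
  live n4: {i,p,u,v,x}→{i,p,u,v}
  live n5: {p,u,v}→{i,p,u}
  live n6: {i,p,u}→{i,p,u}
  live n7: {i,p,u}→{p}
  live n8: {p}→∅

Conflict graph:
  i — {p,u,v,x}
  j — {p}
  p — {i,j,u,v,x}
  u — {i,p,v,x}
  v — {i,p,u,x}
  x — {i,p,u,v}

N(j) = ["p"]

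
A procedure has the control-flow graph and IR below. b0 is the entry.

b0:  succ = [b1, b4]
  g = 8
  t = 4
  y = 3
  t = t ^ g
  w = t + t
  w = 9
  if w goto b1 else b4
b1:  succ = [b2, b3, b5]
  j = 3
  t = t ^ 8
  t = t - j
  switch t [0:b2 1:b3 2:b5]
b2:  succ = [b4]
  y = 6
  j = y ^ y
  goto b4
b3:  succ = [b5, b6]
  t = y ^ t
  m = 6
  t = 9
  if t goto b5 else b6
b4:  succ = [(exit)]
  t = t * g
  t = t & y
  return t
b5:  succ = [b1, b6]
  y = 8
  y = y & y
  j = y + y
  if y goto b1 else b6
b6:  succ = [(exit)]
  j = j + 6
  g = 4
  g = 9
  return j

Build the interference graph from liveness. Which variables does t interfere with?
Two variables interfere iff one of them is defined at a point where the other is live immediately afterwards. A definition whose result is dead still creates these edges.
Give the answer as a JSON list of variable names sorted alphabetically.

Answer: ["g", "j", "w", "y"]

Analysis:
Per-block:
  b0 def {g,t,w,y} use ∅
  b1 def {j,t} use {t}
  b2 def {j,y} use ∅
  b3 def {m,t} use {t,y}
  b4 def {t} use {g,t,y}
  b5 def {j,y} use ∅
  b6 def {g,j} use {j}

Live sets:
  live b0: ∅→{g,t,y}
  live b1: {g,t,y}→{g,j,t,y}
  live b2: {g,t}→{g,t,y}
  live b3: {g,j,t,y}→{g,j,t}
  live b4: {g,t,y}→∅
  live b5: {g,t}→{g,j,t,y}
  live b6: {j}→∅

Conflict graph:
  g — {j,m,t,w,y}
  j — {g,m,t,y}
  m — {g,j}
  t — {g,j,w,y}
  w — {g,t,y}
  y — {g,j,t,w}

N(t) = ["g", "j", "w", "y"]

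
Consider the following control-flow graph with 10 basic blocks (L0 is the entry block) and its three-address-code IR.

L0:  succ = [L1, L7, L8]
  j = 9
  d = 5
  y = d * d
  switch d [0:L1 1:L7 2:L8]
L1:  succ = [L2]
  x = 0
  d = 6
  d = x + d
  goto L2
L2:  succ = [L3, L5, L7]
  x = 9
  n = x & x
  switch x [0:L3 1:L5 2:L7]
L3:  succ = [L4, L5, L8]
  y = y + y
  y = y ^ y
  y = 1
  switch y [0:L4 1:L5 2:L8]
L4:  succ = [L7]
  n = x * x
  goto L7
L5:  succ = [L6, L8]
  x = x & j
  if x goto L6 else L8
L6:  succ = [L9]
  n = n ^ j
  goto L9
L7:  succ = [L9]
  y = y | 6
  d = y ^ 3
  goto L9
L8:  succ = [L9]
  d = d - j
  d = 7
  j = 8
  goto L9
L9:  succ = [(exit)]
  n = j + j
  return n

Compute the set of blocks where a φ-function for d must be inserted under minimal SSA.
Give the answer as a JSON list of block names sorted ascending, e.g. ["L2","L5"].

idom tree: L1←L0 L2←L1 L3←L2 L4←L3 L5←L2 L6←L5 L7←L0 L8←L0 L9←L0
Dom at joins:
  L5: preds {L2,L3}: {L0,L1,L2} ∩ {L0,L1,L2,L3} = {L0,L1,L2}; idom=L2
  L7: preds {L0,L2,L4}: {L0} ∩ {L0,L1,L2} ∩ {L0,L1,L2,L3,L4} = {L0}; idom=L0
  L8: preds {L0,L3,L5}: {L0} ∩ {L0,L1,L2,L3} ∩ {L0,L1,L2,L5} = {L0}; idom=L0
  L9: preds {L6,L7,L8}: {L0,L1,L2,L5,L6} ∩ {L0,L7} ∩ {L0,L8} = {L0}; idom=L0

DF derivation:
  join L5 pred L2: · stop@L2
  join L5 pred L3: L3 stop@L2
  join L7 pred L0: · stop@L0
  join L7 pred L2: L2→L1 stop@L0
  join L7 pred L4: L4→L3→L2→L1 stop@L0
  join L8 pred L0: · stop@L0
  join L8 pred L3: L3→L2→L1 stop@L0
  join L8 pred L5: L5→L2→L1 stop@L0
  join L9 pred L6: L6→L5→L2→L1 stop@L0
  join L9 pred L7: L7 stop@L0
  join L9 pred L8: L8 stop@L0
  L0 → ∅
  L1 → {L7,L8,L9}
  L2 → {L7,L8,L9}
  L3 → {L5,L7,L8}
  L4 → {L7}
  L5 → {L8,L9}
  L6 → {L9}
  L7 → {L9}
  L8 → {L9}
  L9 → ∅

φ for d: defs {L0,L1,L7,L8}
  DF⁺ = {L7,L8,L9}

Answer: ["L7", "L8", "L9"]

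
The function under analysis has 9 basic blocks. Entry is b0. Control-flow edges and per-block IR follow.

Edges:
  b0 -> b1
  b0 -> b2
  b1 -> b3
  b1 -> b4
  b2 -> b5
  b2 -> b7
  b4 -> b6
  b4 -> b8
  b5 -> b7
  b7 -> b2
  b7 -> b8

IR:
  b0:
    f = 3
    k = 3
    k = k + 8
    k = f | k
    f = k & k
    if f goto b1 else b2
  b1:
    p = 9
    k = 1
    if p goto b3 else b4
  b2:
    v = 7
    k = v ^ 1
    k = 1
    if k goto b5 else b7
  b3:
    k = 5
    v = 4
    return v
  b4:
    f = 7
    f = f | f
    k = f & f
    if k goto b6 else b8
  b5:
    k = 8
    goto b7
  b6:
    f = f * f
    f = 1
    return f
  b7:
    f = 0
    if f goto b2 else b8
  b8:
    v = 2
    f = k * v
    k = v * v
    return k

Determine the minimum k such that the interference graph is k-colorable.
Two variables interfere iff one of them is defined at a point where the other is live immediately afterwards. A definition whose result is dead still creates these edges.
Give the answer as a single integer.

Answer: 3

Derivation:
Block summaries:
  b0: def={f,k} ue=∅
  b1: def={k,p} ue=∅
  b2: def={k,v} ue=∅
  b3: def={k,v} ue=∅
  b4: def={f,k} ue=∅
  b5: def={k} ue=∅
  b6: def={f} ue={f}
  b7: def={f} ue=∅
  b8: def={f,k,v} ue={k}

Backward fixpoint:
  live b0: ∅→∅
  live b1: ∅→∅
  live b2: ∅→{k}
  live b3: ∅→∅
  live b4: ∅→{f,k}
  live b5: ∅→{k}
  live b6: {f}→∅
  live b7: {k}→{k}
  live b8: {k}→∅

Conflict graph:
  f↔{k,v}
  k↔{f,p,v}
  p↔{k}
  v↔{f,k}

Registers:
  lower bound: {f,k,v} mutually conflict ⇒ χ ≥ 3
  3-colouring: R0={k}  R1={f,p}  R2={v}
  χ = 3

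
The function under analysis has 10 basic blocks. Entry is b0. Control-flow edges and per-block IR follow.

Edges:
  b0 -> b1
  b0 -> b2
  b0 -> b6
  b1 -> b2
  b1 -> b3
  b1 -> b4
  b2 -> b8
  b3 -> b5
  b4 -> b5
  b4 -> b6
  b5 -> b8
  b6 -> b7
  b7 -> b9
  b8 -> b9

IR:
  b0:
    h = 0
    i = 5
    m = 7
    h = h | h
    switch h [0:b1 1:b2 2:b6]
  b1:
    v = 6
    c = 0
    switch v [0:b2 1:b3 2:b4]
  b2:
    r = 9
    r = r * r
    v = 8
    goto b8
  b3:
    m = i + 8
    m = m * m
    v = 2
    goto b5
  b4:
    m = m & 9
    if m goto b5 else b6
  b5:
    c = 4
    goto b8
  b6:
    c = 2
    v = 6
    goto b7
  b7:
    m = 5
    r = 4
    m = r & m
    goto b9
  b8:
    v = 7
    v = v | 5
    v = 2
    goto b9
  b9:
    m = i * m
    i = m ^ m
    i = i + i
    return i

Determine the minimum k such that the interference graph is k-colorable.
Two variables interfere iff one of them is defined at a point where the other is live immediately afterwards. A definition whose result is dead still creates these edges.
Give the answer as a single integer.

Answer: 4

Derivation:
Per-block:
  b0 def {h,i,m} use ∅
  b1 def {c,v} use ∅
  b2 def {r,v} use ∅
  b3 def {m,v} use {i}
  b4 def {m} use {m}
  b5 def {c} use ∅
  b6 def {c,v} use ∅
  b7 def {m,r} use ∅
  b8 def {v} use ∅
  b9 def {i,m} use {i,m}

Live sets:
  b0 li=∅ lo={i,m}
  b1 li={i,m} lo={i,m}
  b2 li={i,m} lo={i,m}
  b3 li={i} lo={i,m}
  b4 li={i,m} lo={i,m}
  b5 li={i,m} lo={i,m}
  b6 li={i} lo={i}
  b7 li={i} lo={i,m}
  b8 li={i,m} lo={i,m}
  b9 li={i,m} lo=∅

Conflict graph:
  c — {i,m,v}
  h — {i,m}
  i — {c,h,m,r,v}
  m — {c,h,i,r,v}
  r — {i,m}
  v — {c,i,m}

Registers:
  lower bound: {c,i,m,v} mutually conflict ⇒ χ ≥ 4
  assign c→c2 h→c2 i→c0 m→c1 r→c2 v→c3 — no edge inside a register ⇒ χ ≤ 4
  χ = 4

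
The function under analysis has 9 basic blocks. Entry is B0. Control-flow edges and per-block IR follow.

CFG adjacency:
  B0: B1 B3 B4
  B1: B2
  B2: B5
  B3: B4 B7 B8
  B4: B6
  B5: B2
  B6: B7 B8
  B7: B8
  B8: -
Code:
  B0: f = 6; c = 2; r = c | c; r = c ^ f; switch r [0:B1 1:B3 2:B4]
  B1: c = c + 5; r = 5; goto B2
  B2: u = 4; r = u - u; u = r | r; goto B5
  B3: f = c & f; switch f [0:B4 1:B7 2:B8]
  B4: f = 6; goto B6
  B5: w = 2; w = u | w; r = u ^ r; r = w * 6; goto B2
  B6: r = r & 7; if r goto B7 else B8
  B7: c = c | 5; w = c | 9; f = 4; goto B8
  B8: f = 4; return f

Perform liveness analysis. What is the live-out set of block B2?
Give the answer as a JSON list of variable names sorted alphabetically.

Answer: ["r", "u"]

Analysis:
def/use:
  B0 def {c,f,r} use ∅
  B1 def {c,r} use {c}
  B2 def {r,u} use ∅
  B3 def {f} use {c,f}
  B4 def {f} use ∅
  B5 def {r,w} use {r,u}
  B6 def {r} use {r}
  B7 def {c,f,w} use {c}
  B8 def {f} use ∅

Backward fixpoint:
  live B0: ∅→{c,f,r}
  live B1: {c}→∅
  live B2: ∅→{r,u}
  live B3: {c,f,r}→{c,r}
  live B4: {c,r}→{c,r}
  live B5: {r,u}→∅
  live B6: {c,r}→{c}
  live B7: {c}→∅
  live B8: ∅→∅

live-out(B2) = ["r", "u"]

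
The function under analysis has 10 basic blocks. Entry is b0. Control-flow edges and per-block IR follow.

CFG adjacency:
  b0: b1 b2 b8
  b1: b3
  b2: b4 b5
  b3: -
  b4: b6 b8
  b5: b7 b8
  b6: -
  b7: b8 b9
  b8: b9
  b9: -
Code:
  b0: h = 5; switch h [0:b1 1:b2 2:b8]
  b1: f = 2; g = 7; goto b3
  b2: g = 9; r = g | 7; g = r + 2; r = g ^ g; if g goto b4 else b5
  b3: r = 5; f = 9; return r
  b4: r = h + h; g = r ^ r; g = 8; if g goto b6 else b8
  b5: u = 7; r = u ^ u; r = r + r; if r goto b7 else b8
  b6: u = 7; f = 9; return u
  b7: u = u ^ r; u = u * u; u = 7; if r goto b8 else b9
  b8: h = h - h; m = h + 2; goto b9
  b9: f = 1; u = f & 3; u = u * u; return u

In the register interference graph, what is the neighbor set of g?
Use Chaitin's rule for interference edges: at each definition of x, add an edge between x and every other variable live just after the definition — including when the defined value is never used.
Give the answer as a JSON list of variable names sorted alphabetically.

Per-block:
  b0: {h} / ∅
  b1: {f,g} / ∅
  b2: {g,r} / ∅
  b3: {f,r} / ∅
  b4: {g,r} / {h}
  b5: {r,u} / ∅
  b6: {f,u} / ∅
  b7: {u} / {r,u}
  b8: {h,m} / {h}
  b9: {f,u} / ∅

Backward fixpoint:
  b0: in=∅ out={h}
  b1: in=∅ out=∅
  b2: in={h} out={h}
  b3: in=∅ out=∅
  b4: in={h} out={h}
  b5: in={h} out={h,r,u}
  b6: in=∅ out=∅
  b7: in={h,r,u} out={h}
  b8: in={h} out=∅
  b9: in=∅ out=∅

Interference:
  f — {r,u}
  g — {h,r}
  h — {g,r,u}
  m — ∅
  r — {f,g,h,u}
  u — {f,h,r}

N(g) = ["h", "r"]

Answer: ["h", "r"]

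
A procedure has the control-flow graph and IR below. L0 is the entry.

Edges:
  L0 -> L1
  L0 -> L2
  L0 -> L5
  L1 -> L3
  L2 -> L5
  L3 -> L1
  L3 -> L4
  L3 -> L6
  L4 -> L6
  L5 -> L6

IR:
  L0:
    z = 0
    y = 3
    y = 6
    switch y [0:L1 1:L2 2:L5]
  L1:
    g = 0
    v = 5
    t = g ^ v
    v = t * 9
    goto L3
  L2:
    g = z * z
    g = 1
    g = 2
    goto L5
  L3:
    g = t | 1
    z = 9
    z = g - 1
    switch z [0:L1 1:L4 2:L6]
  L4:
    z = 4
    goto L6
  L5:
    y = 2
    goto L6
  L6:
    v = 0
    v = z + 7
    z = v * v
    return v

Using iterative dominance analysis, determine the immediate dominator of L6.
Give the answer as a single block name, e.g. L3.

Answer: L0

Analysis:
idom tree: L1←L0 L2←L0 L3←L1 L4←L3 L5←L0 L6←L0
Dom at joins:
  L1: preds {L0,L3}: {L0} ∩ {L0,L1,L3} = {L0}; idom=L0
  L5: preds {L0,L2}: {L0} ∩ {L0,L2} = {L0}; idom=L0
  L6: preds {L3,L4,L5}: {L0,L1,L3} ∩ {L0,L1,L3,L4} ∩ {L0,L5} = {L0}; idom=L0

idom(L6) = L0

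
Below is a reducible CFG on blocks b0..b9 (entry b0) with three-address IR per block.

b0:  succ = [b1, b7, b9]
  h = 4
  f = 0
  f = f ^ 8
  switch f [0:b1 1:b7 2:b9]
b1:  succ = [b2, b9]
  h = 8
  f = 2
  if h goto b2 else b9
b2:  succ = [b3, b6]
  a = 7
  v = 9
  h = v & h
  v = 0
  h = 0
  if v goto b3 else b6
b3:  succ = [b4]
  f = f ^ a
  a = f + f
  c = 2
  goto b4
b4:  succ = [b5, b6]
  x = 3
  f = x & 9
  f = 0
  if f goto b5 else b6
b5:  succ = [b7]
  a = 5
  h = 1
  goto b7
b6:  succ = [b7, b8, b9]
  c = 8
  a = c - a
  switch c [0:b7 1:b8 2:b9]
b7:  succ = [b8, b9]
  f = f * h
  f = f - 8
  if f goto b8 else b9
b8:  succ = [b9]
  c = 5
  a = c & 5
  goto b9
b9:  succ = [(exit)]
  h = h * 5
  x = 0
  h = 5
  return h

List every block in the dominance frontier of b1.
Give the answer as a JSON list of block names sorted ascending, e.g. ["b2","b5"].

idom tree: b1←b0 b2←b1 b3←b2 b4←b3 b5←b4 b6←b2 b7←b0 b8←b0 b9←b0
Dom at joins:
  b6: preds {b2,b4}: {b0,b1,b2} ∩ {b0,b1,b2,b3,b4} = {b0,b1,b2}; idom=b2
  b7: preds {b0,b5,b6}: {b0} ∩ {b0,b1,b2,b3,b4,b5} ∩ {b0,b1,b2,b6} = {b0}; idom=b0
  b8: preds {b6,b7}: {b0,b1,b2,b6} ∩ {b0,b7} = {b0}; idom=b0
  b9: preds {b0,b1,b6,b7,b8}: {b0} ∩ {b0,b1} ∩ {b0,b1,b2,b6} ∩ {b0,b7} ∩ {b0,b8} = {b0}; idom=b0

Frontier:
  b6←b2: walk · to b2
  b6←b4: walk b4→b3 to b2
  b7←b0: walk · to b0
  b7←b5: walk b5→b4→b3→b2→b1 to b0
  b7←b6: walk b6→b2→b1 to b0
  b8←b6: walk b6→b2→b1 to b0
  b8←b7: walk b7 to b0
  b9←b0: walk · to b0
  b9←b1: walk b1 to b0
  b9←b6: walk b6→b2→b1 to b0
  b9←b7: walk b7 to b0
  b9←b8: walk b8 to b0
  DF(b0)=∅
  DF(b1)={b7,b8,b9}
  DF(b2)={b7,b8,b9}
  DF(b3)={b6,b7}
  DF(b4)={b6,b7}
  DF(b5)={b7}
  DF(b6)={b7,b8,b9}
  DF(b7)={b8,b9}
  DF(b8)={b9}
  DF(b9)=∅

DF(b1) = ["b7", "b8", "b9"]

Answer: ["b7", "b8", "b9"]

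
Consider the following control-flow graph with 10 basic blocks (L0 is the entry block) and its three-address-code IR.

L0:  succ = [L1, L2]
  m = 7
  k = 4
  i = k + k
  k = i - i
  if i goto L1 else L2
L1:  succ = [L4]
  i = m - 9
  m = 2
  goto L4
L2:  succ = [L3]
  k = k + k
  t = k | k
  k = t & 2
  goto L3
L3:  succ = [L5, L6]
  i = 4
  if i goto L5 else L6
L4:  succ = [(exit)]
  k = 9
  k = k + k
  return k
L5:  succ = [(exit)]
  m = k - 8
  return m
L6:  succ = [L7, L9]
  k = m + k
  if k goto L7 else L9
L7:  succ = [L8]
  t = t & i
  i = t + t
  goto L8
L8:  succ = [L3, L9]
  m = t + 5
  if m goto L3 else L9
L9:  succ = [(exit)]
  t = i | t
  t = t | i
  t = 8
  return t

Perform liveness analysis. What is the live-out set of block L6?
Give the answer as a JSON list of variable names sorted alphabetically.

Answer: ["i", "k", "t"]

Analysis:
Block summaries:
  L0: {i,k,m} / ∅
  L1: {i,m} / {m}
  L2: {k,t} / {k}
  L3: {i} / ∅
  L4: {k} / ∅
  L5: {m} / {k}
  L6: {k} / {k,m}
  L7: {i,t} / {i,t}
  L8: {m} / {t}
  L9: {t} / {i,t}

Live sets:
  live L0: ∅→{k,m}
  live L1: {m}→∅
  live L2: {k,m}→{k,m,t}
  live L3: {k,m,t}→{i,k,m,t}
  live L4: ∅→∅
  live L5: {k}→∅
  live L6: {i,k,m,t}→{i,k,t}
  live L7: {i,k,t}→{i,k,t}
  live L8: {i,k,t}→{i,k,m,t}
  live L9: {i,t}→∅

live-out(L6) = ["i", "k", "t"]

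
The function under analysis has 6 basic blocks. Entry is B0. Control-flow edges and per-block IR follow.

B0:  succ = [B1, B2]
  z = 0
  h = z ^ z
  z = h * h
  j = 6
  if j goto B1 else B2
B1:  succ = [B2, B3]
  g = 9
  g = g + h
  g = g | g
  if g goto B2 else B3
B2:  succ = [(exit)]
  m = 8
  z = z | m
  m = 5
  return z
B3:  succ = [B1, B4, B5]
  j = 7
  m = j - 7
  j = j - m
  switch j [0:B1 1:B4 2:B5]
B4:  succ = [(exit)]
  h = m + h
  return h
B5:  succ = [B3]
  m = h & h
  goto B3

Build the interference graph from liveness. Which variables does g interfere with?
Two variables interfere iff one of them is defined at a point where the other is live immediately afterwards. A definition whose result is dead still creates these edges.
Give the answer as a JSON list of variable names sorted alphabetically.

Block summaries:
  B0 def {h,j,z} use ∅
  B1 def {g} use {h}
  B2 def {m,z} use {z}
  B3 def {j,m} use ∅
  B4 def {h} use {h,m}
  B5 def {m} use {h}

Liveness:
  B0: in=∅ out={h,z}
  B1: in={h,z} out={h,z}
  B2: in={z} out=∅
  B3: in={h,z} out={h,m,z}
  B4: in={h,m} out=∅
  B5: in={h,z} out={h,z}

Interference:
  g — {h,z}
  h — {g,j,m,z}
  j — {h,m,z}
  m — {h,j,z}
  z — {g,h,j,m}

N(g) = ["h", "z"]

Answer: ["h", "z"]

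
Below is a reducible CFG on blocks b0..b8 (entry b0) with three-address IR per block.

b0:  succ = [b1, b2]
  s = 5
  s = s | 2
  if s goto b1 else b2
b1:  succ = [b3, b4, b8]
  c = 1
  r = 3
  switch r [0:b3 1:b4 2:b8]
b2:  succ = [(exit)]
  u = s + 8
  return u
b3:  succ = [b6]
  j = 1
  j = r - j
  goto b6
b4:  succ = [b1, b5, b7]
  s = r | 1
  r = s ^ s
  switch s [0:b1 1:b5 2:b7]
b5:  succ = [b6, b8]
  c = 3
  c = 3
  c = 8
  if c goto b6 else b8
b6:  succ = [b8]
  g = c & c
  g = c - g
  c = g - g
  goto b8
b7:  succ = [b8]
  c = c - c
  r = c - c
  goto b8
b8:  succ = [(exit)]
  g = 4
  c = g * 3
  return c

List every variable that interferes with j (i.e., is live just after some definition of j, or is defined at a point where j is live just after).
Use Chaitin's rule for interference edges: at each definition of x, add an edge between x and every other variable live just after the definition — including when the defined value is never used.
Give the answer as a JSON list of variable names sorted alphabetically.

Answer: ["c", "r"]

Analysis:
Per-block:
  b0 def {s} use ∅
  b1 def {c,r} use ∅
  b2 def {u} use {s}
  b3 def {j} use {r}
  b4 def {r,s} use {r}
  b5 def {c} use ∅
  b6 def {c,g} use {c}
  b7 def {c,r} use {c}
  b8 def {c,g} use ∅

Backward fixpoint:
  live b0: ∅→{s}
  live b1: ∅→{c,r}
  live b2: {s}→∅
  live b3: {c,r}→{c}
  live b4: {c,r}→{c}
  live b5: ∅→{c}
  live b6: {c}→∅
  live b7: {c}→∅
  live b8: ∅→∅

Interference:
  c — {g,j,r,s}
  g — {c}
  j — {c,r}
  r — {c,j,s}
  s — {c,r}
  u — ∅

N(j) = ["c", "r"]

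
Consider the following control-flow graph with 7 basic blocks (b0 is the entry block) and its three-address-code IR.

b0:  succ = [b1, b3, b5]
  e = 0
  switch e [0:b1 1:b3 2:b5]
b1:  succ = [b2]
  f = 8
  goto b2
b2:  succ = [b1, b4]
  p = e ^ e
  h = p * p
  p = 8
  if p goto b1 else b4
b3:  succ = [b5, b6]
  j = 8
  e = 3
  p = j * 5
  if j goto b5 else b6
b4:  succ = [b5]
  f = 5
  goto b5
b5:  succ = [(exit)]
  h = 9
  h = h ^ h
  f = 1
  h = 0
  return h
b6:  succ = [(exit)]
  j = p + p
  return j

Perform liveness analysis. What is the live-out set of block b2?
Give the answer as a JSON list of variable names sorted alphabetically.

def/use:
  b0: def={e} ue=∅
  b1: def={f} ue=∅
  b2: def={h,p} ue={e}
  b3: def={e,j,p} ue=∅
  b4: def={f} ue=∅
  b5: def={f,h} ue=∅
  b6: def={j} ue={p}

Live sets:
  live b0: ∅→{e}
  live b1: {e}→{e}
  live b2: {e}→{e}
  live b3: ∅→{p}
  live b4: ∅→∅
  live b5: ∅→∅
  live b6: {p}→∅

live-out(b2) = ["e"]

Answer: ["e"]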